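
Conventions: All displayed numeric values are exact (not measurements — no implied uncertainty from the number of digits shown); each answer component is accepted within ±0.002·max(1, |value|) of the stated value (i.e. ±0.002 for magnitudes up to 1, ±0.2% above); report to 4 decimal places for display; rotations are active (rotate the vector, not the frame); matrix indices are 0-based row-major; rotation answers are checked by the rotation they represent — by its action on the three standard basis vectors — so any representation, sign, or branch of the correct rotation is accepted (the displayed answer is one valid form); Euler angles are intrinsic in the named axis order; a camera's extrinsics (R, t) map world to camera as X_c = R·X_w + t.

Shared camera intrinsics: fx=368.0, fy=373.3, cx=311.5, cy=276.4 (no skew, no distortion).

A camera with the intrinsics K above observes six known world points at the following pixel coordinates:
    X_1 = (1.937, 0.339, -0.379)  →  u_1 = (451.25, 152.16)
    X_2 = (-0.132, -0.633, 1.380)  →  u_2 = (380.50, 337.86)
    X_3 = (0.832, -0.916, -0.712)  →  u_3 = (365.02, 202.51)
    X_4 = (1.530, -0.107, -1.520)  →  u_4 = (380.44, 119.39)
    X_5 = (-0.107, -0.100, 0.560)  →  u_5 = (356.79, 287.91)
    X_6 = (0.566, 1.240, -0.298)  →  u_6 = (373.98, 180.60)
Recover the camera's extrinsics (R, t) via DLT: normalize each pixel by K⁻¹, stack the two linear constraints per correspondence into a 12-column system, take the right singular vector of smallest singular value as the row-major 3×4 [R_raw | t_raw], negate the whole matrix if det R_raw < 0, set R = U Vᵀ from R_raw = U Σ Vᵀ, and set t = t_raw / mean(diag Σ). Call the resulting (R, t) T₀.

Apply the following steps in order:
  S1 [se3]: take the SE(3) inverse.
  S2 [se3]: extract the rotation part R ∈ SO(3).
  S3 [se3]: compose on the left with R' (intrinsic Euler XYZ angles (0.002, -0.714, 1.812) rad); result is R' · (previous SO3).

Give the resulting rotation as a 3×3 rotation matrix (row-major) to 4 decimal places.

source (pnp_recover): camera pose = R=[0.8694 -0.0860 0.4865; -0.4940 -0.1400 0.8581; -0.0057 -0.9864 -0.1642], t=(0.4801, -0.3801, 5.4217)
after S1 (invert_se3): R=[0.8694 -0.4940 -0.0057; -0.0860 -0.1400 -0.9864; 0.4865 0.8581 -0.1642], t=(-0.5742, 5.3361, 0.9828)
after S2 (rot_of_se3): [0.8694 -0.4940 -0.0057; -0.0860 -0.1400 -0.9864; 0.4865 0.8581 -0.1642]
after S3 (compose_so3): [-0.4124 -0.3701 0.8325; 0.8643 -0.4479 0.2291; 0.2881 0.8139 0.5045]

rotation (matrix) = ((-0.4124, -0.3701, 0.8325), (0.8643, -0.4479, 0.2291), (0.2881, 0.8139, 0.5045))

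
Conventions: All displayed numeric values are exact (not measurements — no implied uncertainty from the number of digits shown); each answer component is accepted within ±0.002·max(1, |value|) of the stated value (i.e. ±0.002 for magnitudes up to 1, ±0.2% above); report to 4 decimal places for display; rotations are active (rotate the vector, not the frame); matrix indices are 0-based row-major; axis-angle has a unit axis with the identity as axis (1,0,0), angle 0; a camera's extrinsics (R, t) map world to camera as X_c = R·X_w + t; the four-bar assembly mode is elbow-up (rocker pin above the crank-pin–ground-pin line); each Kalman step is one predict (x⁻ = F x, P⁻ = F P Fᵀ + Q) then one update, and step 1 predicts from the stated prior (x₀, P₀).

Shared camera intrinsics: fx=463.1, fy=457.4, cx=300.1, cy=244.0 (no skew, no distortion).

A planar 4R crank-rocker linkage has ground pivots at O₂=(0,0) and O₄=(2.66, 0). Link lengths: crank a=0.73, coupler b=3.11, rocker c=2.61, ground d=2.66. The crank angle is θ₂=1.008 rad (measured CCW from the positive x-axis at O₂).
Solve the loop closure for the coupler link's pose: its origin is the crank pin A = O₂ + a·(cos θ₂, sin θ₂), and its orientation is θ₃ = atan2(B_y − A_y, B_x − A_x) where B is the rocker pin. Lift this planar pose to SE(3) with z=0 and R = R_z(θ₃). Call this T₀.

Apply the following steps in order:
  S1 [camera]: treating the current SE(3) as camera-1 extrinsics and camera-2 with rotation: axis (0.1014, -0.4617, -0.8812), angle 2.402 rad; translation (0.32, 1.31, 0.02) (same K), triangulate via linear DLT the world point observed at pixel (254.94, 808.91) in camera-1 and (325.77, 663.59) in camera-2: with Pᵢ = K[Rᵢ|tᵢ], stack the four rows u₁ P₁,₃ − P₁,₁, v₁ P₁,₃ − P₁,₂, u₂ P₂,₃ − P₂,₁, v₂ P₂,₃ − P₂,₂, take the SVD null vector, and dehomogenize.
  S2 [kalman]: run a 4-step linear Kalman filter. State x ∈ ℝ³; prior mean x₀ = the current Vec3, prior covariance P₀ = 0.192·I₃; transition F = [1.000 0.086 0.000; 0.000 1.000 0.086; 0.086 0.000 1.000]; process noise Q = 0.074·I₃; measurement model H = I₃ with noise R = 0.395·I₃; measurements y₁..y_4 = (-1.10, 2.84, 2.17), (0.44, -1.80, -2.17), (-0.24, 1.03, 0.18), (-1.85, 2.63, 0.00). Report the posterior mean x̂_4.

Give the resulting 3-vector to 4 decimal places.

source (fourbar_fk): coupler pose = R=[0.7685 -0.6398 0.0000; 0.6398 0.7685 0.0000; 0.0000 0.0000 1.0000], t=(0.3895, 0.6174, 0.0000)
after S1 (triangulate): (0.2462, 1.1049, 1.3150)
after S2 (kf_track): (-0.6141, 1.3577, 0.1121)

result = (-0.6141, 1.3577, 0.1121)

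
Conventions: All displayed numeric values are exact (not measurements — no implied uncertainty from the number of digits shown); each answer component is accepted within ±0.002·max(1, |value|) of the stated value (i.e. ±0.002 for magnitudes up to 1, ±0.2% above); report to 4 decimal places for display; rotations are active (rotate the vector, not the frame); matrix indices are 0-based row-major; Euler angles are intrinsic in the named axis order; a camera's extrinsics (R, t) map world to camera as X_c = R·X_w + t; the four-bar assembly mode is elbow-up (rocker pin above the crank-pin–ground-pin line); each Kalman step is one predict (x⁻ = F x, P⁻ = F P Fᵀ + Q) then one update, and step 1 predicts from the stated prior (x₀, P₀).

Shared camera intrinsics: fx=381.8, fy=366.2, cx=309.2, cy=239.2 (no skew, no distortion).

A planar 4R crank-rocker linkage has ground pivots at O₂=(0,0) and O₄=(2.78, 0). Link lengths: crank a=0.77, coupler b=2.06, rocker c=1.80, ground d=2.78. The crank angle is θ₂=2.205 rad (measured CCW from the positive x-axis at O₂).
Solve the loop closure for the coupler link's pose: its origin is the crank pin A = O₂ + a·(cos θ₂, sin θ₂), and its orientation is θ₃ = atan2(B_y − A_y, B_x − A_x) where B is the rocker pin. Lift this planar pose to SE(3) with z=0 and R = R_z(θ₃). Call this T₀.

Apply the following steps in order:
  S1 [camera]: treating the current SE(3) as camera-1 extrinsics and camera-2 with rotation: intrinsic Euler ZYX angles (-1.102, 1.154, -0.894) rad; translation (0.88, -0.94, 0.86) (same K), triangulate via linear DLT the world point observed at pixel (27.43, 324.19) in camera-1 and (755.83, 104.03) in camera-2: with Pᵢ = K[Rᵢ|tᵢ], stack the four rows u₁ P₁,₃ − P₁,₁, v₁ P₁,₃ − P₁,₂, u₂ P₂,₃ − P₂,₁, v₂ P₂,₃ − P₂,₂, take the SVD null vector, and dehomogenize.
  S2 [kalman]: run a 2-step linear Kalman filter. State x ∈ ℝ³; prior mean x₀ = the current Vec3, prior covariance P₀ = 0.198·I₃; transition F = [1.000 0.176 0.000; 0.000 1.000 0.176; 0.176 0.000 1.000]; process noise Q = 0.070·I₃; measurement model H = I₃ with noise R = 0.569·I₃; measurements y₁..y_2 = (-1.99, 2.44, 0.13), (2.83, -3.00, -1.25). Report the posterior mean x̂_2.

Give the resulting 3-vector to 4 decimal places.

source (fourbar_fk): coupler pose = R=[0.9497 -0.3133 0.0000; 0.3133 0.9497 0.0000; 0.0000 0.0000 1.0000], t=(-0.4563, 0.6203, 0.0000)
after S1 (triangulate): (-0.9359, 0.1127, 1.8704)
after S2 (kf_track): (-0.1078, -0.0273, 0.2843)

result = (-0.1078, -0.0273, 0.2843)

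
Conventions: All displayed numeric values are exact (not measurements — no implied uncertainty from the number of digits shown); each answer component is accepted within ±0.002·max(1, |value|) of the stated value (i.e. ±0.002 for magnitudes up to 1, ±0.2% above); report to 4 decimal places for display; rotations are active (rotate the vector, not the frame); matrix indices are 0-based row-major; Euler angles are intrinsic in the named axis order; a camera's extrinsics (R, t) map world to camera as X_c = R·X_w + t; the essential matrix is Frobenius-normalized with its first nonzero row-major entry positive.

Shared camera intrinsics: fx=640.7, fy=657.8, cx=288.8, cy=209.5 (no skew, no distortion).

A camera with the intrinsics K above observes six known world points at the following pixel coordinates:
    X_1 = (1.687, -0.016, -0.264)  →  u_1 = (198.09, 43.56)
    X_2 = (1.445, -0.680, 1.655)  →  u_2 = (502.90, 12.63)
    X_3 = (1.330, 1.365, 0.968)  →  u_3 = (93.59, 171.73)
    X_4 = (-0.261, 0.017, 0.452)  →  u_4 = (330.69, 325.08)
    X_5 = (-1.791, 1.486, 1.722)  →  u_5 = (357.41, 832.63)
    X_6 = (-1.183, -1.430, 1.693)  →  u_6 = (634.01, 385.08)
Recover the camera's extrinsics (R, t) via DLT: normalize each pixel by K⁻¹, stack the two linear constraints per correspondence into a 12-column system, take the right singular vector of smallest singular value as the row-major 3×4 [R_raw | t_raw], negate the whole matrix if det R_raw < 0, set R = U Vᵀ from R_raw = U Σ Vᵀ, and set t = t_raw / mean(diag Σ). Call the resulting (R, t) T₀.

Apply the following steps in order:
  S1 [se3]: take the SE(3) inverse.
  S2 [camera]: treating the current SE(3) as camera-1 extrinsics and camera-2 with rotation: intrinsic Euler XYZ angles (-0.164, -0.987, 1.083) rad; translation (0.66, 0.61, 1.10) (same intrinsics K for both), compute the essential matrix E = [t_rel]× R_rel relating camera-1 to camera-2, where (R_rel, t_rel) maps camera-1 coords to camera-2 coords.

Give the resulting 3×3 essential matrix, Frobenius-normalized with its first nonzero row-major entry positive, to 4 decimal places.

matrix = [0.3612 0.1657 -0.3001; 0.5546 -0.3587 0.1889; 0.1883 0.3057 -0.3889]

source (pnp_recover): camera pose = R=[-0.2576 -0.7599 0.5968; -0.9234 0.3755 0.0795; -0.2844 -0.5306 -0.7985], t=(-0.0400, 0.4800, 4.6400)
after S1 (invert_se3): R=[-0.2576 -0.9234 -0.2844; -0.7599 0.3755 -0.5306; 0.5968 0.0795 -0.7985], t=(1.7527, 2.2514, 3.6906)
after S2 (essential): [0.3612 0.1657 -0.3001; 0.5546 -0.3587 0.1889; 0.1883 0.3057 -0.3889]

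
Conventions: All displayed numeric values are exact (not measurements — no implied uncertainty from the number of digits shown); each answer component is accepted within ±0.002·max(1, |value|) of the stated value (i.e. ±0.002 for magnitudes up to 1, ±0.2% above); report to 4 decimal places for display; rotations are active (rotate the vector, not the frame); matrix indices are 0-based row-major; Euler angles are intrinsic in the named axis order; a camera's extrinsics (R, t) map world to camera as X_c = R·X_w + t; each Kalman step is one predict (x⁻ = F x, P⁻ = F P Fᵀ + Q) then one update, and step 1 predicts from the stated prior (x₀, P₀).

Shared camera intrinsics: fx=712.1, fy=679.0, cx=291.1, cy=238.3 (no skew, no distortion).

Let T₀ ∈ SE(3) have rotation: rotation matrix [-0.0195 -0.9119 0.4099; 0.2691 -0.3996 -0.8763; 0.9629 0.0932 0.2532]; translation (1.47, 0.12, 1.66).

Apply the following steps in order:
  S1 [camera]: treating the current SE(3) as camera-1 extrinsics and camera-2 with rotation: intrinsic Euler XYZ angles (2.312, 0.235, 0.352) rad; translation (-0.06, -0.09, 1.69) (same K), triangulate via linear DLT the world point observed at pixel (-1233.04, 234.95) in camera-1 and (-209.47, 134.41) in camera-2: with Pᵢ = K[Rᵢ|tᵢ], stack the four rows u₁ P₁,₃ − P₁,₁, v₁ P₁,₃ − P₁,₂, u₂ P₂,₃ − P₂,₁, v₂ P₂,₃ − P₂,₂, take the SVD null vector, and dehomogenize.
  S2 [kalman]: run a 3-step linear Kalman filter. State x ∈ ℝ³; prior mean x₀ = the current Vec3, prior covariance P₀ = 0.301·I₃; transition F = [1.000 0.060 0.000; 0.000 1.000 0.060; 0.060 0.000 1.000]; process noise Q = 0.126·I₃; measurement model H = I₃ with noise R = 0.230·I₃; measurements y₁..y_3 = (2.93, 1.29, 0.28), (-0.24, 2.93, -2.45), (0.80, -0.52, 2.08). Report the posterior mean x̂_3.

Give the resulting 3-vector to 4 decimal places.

after S1 (triangulate): (-1.3231, 1.8029, -1.0900)
after S2 (kf_track): (0.7653, 0.7885, 0.4165)

result = (0.7653, 0.7885, 0.4165)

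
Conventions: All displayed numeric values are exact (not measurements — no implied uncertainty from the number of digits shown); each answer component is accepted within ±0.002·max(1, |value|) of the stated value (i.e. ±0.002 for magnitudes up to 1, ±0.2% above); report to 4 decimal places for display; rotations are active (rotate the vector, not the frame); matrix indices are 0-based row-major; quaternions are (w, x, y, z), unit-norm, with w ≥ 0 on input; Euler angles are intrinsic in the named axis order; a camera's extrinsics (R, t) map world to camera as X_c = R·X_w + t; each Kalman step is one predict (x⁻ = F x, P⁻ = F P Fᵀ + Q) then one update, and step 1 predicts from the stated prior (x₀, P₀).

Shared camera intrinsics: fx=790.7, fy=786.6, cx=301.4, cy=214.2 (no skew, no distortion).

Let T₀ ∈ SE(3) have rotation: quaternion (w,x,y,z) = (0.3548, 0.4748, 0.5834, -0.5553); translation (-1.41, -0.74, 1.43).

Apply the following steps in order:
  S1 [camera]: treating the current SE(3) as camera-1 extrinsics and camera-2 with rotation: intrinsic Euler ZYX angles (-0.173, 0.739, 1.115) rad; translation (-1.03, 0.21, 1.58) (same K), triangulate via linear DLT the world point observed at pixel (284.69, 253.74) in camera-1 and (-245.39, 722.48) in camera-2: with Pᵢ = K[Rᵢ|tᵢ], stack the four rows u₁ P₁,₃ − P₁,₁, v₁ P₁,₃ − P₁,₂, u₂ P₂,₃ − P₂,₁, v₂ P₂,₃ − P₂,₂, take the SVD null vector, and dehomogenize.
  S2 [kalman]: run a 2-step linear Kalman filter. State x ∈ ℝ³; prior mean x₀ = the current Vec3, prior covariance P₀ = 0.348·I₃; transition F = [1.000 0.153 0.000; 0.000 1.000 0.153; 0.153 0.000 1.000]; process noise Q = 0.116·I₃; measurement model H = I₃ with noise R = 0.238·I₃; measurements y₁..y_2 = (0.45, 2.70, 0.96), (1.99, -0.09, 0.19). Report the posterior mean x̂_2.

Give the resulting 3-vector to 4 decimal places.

after S1 (triangulate): (-1.7118, 0.7368, -1.2318)
after S2 (kf_track): (1.0944, 0.9777, 0.1878)

result = (1.0944, 0.9777, 0.1878)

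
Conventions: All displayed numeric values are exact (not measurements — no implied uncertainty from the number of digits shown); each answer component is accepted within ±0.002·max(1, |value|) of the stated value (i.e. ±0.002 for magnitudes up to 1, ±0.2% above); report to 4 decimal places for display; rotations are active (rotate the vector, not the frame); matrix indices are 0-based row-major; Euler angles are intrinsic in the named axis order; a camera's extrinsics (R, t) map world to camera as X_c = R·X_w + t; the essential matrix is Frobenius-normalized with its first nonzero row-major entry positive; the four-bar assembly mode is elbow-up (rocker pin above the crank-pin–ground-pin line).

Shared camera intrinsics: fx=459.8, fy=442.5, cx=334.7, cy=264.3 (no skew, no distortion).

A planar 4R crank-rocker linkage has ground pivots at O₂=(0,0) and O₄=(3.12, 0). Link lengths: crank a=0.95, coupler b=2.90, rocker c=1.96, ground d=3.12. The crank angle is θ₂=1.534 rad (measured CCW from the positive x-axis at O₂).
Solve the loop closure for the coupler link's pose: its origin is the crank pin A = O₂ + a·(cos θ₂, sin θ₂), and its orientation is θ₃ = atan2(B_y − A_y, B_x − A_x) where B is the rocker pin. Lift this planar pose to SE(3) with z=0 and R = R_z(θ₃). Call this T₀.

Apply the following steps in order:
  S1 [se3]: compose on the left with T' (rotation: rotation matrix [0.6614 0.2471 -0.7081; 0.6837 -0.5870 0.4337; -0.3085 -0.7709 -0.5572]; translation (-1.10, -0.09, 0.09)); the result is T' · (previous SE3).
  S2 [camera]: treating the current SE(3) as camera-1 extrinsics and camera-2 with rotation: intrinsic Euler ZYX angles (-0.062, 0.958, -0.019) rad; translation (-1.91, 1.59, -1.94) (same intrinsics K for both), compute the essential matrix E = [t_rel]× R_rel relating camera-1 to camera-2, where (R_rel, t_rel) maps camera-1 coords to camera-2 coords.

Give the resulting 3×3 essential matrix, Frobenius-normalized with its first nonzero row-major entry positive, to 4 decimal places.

matrix = [0.1333 0.4526 0.2957; 0.3359 0.3559 -0.4911; -0.0211 -0.2741 -0.3657]

source (fourbar_fk): coupler pose = R=[0.9414 -0.3373 0.0000; 0.3373 0.9414 0.0000; 0.0000 0.0000 1.0000], t=(0.0349, 0.9494, 0.0000)
after S1 (compose_se3): R=[0.7060 0.0095 -0.7081; 0.4456 -0.7832 0.4337; -0.5505 -0.6217 -0.5572], t=(-0.8423, -0.6234, -0.6527)
after S2 (essential): [0.1333 0.4526 0.2957; 0.3359 0.3559 -0.4911; -0.0211 -0.2741 -0.3657]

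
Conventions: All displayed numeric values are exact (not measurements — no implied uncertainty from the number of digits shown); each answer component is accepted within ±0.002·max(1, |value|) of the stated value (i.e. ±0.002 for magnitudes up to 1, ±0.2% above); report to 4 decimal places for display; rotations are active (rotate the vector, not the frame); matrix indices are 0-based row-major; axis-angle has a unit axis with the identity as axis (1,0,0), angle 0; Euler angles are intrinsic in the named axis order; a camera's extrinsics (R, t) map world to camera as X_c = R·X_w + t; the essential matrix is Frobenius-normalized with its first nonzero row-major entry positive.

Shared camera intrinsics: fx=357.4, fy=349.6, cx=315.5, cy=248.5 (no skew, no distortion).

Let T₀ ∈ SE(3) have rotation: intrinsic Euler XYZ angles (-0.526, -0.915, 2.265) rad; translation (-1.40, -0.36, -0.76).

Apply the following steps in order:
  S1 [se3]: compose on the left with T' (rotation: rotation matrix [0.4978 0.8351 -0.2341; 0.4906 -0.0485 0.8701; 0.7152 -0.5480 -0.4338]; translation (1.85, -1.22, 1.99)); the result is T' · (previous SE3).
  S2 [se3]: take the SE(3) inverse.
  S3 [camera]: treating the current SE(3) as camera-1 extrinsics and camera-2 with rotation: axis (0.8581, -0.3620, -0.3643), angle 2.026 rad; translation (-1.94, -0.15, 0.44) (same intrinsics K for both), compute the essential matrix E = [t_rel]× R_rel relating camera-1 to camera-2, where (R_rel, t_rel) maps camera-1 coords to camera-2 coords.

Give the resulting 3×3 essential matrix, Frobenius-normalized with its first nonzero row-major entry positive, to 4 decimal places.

matrix = [0.2409 0.4035 0.3001; -0.6106 0.2193 -0.1496; 0.0805 -0.4516 -0.1882]

after S1 (compose_se3): R=[0.3413 -0.9026 -0.2623; -0.9285 -0.3671 0.0552; -0.1461 0.2248 -0.9634], t=(1.0304, -2.5506, 1.5157)
after S2 (invert_se3): R=[0.3413 -0.9285 -0.1461; -0.9026 -0.3671 0.2248; -0.2623 0.0552 -0.9634], t=(-2.4985, -0.3470, 1.8712)
after S3 (essential): [0.2409 0.4035 0.3001; -0.6106 0.2193 -0.1496; 0.0805 -0.4516 -0.1882]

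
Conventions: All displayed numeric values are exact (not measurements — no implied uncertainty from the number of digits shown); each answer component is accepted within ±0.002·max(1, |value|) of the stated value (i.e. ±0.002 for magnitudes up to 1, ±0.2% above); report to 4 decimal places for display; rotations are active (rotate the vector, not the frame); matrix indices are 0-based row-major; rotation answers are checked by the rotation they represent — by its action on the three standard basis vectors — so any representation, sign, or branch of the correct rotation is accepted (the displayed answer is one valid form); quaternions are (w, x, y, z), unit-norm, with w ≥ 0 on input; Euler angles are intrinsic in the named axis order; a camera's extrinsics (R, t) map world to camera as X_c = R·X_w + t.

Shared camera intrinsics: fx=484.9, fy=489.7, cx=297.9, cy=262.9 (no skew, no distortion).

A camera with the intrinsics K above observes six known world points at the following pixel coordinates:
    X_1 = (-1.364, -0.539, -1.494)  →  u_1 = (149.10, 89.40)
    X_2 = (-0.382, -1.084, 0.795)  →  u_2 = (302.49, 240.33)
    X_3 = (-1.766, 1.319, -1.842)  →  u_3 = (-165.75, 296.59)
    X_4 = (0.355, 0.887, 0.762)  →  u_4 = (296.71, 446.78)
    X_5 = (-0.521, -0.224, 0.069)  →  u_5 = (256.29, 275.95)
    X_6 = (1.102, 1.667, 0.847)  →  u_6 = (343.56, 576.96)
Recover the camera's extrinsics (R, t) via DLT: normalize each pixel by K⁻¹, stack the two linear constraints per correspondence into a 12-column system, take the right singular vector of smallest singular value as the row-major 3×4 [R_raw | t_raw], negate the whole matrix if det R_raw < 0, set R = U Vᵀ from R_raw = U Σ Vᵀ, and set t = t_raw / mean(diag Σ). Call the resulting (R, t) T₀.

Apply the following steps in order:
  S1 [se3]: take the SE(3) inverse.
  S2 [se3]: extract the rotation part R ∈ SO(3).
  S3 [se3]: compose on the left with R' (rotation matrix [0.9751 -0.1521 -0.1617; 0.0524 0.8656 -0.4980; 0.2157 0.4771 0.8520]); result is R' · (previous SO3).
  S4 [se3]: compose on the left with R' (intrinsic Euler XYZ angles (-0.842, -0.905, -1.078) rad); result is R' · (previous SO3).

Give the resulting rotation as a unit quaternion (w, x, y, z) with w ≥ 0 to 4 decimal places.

source (pnp_recover): camera pose = R=[0.9249 -0.3776 -0.0447; 0.3602 0.8322 0.4215; -0.1219 -0.4059 0.9057], t=(0.0301, 0.4599, 4.0991)
after S1 (invert_se3): R=[0.9249 0.3602 -0.1219; -0.3776 0.8322 -0.4059; -0.0447 0.4215 0.9057], t=(0.3064, 1.2925, -3.9052)
after S2 (rot_of_se3): [0.9249 0.3602 -0.1219; -0.3776 0.8322 -0.4059; -0.0447 0.4215 0.9057]
after S3 (compose_so3): [0.9665 0.1565 -0.2036; -0.2561 0.5294 -0.8088; -0.0188 0.8338 0.5517]
after S4 (compose_so3): [0.1578 -0.3219 -0.9335; -0.5205 0.7762 -0.3557; 0.8391 0.5421 -0.0451]

rotation (quat) = (0.6872, 0.3266, -0.6449, -0.0723)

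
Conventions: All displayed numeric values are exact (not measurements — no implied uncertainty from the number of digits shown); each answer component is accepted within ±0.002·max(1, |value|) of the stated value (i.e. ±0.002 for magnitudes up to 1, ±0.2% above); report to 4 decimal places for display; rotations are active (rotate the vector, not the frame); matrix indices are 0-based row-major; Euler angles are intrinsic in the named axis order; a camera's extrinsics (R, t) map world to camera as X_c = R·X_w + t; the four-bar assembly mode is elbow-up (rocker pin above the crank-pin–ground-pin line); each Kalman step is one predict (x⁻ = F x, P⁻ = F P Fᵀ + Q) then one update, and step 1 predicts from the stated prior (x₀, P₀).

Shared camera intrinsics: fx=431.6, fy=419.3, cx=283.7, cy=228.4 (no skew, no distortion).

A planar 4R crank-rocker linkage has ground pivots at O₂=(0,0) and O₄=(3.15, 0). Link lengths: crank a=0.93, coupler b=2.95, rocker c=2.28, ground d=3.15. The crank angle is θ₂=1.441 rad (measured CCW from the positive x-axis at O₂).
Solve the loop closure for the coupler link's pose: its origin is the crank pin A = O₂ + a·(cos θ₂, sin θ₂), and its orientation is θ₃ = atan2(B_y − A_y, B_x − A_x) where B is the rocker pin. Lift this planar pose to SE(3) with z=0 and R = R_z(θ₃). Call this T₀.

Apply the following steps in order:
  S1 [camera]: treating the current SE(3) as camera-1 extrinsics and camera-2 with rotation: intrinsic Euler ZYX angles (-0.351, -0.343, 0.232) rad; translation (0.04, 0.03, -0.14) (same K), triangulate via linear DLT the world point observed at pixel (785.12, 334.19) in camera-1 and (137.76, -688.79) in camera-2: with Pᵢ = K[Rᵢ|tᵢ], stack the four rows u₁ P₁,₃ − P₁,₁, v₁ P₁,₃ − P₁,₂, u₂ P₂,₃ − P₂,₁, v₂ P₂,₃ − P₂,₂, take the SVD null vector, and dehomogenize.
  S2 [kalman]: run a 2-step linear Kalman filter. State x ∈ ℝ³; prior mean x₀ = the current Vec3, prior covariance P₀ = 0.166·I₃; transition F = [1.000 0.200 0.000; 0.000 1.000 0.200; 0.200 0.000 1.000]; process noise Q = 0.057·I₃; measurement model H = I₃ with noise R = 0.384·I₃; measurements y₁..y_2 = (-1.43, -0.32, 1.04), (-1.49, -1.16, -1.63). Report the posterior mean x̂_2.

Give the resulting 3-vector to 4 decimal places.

result = (-0.9949, -0.8950, -0.0937)

source (fourbar_fk): coupler pose = R=[0.8937 -0.4487 0.0000; 0.4487 0.8937 0.0000; 0.0000 0.0000 1.0000], t=(0.1204, 0.9222, 0.0000)
after S1 (triangulate): (0.4081, -1.0089, 0.8072)
after S2 (kf_track): (-0.9949, -0.8950, -0.0937)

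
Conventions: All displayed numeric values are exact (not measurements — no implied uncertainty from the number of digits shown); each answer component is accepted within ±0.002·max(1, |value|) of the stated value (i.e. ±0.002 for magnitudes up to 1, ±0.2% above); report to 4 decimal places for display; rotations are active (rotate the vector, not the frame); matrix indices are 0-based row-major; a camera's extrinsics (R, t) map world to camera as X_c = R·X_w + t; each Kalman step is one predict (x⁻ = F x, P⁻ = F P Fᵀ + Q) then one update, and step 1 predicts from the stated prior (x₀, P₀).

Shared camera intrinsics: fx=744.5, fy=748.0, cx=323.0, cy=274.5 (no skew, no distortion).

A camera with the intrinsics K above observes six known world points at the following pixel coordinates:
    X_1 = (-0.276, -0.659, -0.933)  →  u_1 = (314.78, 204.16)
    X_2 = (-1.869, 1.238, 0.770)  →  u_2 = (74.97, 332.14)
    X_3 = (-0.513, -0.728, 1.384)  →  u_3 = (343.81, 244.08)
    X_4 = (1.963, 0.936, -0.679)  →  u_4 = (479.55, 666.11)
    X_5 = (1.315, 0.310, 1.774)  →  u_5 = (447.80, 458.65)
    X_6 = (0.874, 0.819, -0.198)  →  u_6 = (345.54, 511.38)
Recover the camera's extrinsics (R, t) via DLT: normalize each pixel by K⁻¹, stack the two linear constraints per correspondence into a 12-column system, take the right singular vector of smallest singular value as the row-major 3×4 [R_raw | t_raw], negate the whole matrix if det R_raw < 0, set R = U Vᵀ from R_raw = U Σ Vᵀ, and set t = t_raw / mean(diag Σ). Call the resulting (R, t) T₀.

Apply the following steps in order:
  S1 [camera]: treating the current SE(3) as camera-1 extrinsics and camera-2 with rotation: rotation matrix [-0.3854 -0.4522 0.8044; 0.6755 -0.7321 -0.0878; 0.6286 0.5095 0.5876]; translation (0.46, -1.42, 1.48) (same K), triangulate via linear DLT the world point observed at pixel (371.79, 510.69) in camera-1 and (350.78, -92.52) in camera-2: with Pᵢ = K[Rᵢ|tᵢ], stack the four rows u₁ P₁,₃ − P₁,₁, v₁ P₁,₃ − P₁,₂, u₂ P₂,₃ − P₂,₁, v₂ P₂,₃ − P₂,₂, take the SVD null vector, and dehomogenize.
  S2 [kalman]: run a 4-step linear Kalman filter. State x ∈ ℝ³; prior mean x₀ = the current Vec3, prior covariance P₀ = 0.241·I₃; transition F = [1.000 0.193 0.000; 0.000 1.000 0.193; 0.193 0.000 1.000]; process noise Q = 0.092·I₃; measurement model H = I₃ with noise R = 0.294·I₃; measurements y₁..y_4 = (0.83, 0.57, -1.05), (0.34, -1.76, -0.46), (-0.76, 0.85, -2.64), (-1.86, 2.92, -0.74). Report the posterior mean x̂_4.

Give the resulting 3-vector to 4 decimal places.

source (pnp_recover): camera pose = R=[0.8014 -0.5742 0.1673; 0.5567 0.8184 0.1424; -0.2187 -0.0211 0.9756], t=(-0.0500, 0.4100, 5.2594)
after S1 (triangulate): (1.0152, 0.8516, 0.5260)
after S2 (kf_track): (-0.7127, 1.0245, -1.0040)

result = (-0.7127, 1.0245, -1.0040)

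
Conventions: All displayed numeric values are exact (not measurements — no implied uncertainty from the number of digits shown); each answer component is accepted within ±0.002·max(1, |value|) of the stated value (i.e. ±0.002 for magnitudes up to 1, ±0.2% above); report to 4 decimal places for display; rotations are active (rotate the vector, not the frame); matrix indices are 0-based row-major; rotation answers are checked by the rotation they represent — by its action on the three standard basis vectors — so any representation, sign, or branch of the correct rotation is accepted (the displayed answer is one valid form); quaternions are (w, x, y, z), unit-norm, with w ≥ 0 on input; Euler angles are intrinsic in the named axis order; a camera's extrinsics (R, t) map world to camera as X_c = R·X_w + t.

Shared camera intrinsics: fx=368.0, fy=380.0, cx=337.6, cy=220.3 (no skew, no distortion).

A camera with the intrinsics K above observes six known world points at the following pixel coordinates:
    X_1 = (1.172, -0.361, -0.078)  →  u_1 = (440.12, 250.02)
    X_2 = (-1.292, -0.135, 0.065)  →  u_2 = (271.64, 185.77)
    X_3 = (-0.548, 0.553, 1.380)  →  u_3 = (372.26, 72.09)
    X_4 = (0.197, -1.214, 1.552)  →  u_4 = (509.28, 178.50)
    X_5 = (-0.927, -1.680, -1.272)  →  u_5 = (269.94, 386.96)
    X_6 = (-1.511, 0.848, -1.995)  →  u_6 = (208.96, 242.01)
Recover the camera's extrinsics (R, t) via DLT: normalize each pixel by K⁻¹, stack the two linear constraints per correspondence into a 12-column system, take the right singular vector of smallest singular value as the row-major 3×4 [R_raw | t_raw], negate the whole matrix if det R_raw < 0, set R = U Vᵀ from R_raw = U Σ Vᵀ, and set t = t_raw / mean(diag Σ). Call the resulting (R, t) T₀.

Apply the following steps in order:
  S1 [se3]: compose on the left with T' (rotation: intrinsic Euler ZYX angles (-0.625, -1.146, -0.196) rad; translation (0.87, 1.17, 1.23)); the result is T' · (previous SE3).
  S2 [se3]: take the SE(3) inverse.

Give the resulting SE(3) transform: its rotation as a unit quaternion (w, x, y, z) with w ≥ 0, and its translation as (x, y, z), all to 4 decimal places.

source (pnp_recover): camera pose = R=[0.8735 -0.1886 0.4488; 0.2056 -0.6928 -0.6913; 0.4413 0.6961 -0.5664], t=(0.3500, -0.1500, 4.7400)
after S1 (compose_se3): R=[0.1700 -0.9854 -0.0003; 0.2319 0.0403 -0.9719; 0.9578 0.1652 0.2354], t=(-2.0158, 4.2089, 3.4770)
after S2 (invert_se3): R=[0.1700 0.2319 0.9578; -0.9854 0.0403 0.1652; -0.0003 -0.9719 0.2354], t=(-3.9637, -2.7302, 3.2716)

rotation (quat) = (0.6012, -0.4728, 0.3984, -0.5063), translation = (-3.9637, -2.7302, 3.2716)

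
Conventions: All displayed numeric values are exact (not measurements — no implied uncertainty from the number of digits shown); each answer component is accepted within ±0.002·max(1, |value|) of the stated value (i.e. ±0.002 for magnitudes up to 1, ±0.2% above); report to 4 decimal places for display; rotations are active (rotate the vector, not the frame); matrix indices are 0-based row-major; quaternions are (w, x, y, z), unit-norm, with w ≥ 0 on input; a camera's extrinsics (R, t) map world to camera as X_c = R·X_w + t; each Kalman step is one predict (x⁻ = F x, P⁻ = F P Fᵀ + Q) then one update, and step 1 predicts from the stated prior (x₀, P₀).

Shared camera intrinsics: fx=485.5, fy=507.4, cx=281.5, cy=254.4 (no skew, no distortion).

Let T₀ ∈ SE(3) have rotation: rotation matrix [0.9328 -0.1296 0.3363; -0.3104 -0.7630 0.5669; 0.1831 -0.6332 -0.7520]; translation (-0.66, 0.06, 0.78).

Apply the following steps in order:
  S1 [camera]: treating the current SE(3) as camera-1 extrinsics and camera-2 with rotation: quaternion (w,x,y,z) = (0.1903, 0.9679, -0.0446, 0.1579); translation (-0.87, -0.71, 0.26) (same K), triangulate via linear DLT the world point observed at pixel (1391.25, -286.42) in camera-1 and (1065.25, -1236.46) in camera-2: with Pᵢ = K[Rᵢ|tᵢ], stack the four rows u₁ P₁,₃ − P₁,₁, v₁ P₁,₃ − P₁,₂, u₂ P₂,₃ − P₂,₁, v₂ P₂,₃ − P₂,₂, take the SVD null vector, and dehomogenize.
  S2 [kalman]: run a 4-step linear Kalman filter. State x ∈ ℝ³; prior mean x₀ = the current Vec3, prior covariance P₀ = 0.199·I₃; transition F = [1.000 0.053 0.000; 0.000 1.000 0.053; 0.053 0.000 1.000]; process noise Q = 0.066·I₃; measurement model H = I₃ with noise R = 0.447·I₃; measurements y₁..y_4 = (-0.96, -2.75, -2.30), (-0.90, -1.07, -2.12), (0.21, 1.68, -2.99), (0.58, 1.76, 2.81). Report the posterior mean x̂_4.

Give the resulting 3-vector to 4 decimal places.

result = (0.3218, 0.4827, -0.1768)

after S1 (triangulate): (1.5925, 0.4058, 0.5300)
after S2 (kf_track): (0.3218, 0.4827, -0.1768)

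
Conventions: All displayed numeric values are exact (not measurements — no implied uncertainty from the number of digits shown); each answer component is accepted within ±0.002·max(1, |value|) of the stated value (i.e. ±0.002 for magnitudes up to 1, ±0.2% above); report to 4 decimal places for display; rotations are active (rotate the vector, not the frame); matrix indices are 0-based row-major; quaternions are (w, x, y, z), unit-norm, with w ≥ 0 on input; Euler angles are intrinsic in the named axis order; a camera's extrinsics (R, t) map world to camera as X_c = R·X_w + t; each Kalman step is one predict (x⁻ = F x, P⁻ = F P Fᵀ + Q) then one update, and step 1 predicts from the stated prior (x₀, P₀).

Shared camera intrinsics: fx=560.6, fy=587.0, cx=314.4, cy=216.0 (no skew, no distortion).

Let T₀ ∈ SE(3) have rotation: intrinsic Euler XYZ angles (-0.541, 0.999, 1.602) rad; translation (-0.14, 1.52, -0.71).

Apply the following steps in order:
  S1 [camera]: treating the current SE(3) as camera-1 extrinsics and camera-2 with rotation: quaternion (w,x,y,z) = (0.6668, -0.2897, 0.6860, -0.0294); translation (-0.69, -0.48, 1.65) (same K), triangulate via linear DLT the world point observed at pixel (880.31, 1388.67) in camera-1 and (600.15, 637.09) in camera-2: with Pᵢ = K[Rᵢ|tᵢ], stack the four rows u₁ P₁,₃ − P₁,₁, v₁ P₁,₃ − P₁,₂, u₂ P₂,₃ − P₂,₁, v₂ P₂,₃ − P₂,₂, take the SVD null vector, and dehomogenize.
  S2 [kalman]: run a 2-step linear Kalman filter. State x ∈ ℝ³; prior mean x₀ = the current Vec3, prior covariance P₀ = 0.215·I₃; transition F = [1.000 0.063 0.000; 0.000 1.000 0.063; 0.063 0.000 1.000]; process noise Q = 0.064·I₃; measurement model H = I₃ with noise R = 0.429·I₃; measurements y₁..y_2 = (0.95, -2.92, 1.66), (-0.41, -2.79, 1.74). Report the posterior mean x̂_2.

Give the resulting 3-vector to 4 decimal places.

after S1 (triangulate): (-0.4411, 0.8353, 1.8995)
after S2 (kf_track): (-0.1430, -1.2824, 1.7139)

result = (-0.1430, -1.2824, 1.7139)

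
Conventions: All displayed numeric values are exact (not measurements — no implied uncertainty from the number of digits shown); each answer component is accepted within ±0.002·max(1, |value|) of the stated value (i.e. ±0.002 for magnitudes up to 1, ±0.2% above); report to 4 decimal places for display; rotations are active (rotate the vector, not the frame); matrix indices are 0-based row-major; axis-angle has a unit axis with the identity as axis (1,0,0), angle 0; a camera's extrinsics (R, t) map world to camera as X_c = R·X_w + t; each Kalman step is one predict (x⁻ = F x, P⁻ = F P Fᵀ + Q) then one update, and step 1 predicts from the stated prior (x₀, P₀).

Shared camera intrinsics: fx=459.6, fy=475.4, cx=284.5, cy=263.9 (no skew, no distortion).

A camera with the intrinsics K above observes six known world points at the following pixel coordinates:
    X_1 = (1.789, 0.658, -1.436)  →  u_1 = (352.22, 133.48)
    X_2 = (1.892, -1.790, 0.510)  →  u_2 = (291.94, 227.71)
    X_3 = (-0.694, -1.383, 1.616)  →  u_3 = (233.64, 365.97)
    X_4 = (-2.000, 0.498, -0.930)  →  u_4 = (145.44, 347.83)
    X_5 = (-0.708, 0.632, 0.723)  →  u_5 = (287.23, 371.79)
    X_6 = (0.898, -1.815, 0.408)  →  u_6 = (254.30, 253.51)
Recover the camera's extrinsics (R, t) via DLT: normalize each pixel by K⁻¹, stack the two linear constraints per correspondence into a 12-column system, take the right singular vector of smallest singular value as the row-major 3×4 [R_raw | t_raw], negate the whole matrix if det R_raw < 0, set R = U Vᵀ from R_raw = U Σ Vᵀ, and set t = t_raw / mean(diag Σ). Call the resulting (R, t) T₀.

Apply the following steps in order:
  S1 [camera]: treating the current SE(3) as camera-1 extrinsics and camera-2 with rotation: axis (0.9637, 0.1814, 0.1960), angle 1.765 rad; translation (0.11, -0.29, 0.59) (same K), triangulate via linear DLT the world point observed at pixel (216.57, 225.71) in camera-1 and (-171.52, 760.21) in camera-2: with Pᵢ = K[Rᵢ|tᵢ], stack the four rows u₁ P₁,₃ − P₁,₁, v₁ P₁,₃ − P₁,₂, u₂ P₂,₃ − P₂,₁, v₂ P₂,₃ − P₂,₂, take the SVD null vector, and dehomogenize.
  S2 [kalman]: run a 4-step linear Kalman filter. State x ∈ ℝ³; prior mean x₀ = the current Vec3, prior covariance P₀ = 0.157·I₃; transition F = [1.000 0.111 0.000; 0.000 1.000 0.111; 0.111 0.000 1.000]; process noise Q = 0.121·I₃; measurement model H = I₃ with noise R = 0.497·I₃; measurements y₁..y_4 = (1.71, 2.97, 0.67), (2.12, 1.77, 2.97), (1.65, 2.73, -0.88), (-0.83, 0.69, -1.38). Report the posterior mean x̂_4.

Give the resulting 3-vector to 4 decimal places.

result = (0.6397, 1.3483, -0.3328)

source (pnp_recover): camera pose = R=[0.6714 0.6427 0.3690; -0.5966 0.1733 0.7836; 0.4396 -0.7463 0.4998], t=(-0.1600, 0.3400, 6.7599)
after S1 (triangulate): (-0.3300, -0.0461, -1.2905)
after S2 (kf_track): (0.6397, 1.3483, -0.3328)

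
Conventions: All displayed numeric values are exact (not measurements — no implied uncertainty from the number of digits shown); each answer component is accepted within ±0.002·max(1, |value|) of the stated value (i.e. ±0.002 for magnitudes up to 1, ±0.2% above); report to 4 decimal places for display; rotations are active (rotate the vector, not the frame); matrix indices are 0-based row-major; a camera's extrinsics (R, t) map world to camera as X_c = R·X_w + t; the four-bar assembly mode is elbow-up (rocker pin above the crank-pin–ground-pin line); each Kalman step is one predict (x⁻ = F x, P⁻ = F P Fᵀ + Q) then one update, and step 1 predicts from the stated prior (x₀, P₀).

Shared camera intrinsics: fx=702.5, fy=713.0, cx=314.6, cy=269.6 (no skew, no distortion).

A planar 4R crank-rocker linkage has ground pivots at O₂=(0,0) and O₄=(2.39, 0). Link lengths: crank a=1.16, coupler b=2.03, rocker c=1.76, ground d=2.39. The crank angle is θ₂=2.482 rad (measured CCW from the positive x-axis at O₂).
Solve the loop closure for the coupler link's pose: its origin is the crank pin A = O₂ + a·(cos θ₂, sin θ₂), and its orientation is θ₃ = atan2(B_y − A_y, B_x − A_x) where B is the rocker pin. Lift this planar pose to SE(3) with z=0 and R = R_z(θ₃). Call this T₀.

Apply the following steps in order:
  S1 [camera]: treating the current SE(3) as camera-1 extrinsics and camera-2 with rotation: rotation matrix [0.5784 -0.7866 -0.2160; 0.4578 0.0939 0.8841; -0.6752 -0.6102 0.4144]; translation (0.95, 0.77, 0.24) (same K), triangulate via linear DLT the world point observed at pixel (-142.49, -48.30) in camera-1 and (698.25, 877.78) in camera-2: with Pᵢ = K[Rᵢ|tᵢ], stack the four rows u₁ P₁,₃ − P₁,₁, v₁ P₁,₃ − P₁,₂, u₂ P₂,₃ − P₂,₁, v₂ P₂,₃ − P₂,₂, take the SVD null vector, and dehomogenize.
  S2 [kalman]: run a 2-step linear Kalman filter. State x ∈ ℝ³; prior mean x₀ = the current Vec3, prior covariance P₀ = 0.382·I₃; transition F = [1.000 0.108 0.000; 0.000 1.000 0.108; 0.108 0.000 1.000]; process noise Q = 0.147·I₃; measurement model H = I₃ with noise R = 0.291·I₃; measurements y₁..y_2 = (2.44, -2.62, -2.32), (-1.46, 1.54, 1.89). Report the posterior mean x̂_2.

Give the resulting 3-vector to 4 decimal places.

source (fourbar_fk): coupler pose = R=[0.9756 -0.2198 0.0000; 0.2198 0.9756 0.0000; 0.0000 0.0000 1.0000], t=(-0.9167, 0.7108, 0.0000)
after S1 (triangulate): (-0.6660, -1.4544, 1.9162)
after S2 (kf_track): (-0.2222, -0.2096, 0.7208)

result = (-0.2222, -0.2096, 0.7208)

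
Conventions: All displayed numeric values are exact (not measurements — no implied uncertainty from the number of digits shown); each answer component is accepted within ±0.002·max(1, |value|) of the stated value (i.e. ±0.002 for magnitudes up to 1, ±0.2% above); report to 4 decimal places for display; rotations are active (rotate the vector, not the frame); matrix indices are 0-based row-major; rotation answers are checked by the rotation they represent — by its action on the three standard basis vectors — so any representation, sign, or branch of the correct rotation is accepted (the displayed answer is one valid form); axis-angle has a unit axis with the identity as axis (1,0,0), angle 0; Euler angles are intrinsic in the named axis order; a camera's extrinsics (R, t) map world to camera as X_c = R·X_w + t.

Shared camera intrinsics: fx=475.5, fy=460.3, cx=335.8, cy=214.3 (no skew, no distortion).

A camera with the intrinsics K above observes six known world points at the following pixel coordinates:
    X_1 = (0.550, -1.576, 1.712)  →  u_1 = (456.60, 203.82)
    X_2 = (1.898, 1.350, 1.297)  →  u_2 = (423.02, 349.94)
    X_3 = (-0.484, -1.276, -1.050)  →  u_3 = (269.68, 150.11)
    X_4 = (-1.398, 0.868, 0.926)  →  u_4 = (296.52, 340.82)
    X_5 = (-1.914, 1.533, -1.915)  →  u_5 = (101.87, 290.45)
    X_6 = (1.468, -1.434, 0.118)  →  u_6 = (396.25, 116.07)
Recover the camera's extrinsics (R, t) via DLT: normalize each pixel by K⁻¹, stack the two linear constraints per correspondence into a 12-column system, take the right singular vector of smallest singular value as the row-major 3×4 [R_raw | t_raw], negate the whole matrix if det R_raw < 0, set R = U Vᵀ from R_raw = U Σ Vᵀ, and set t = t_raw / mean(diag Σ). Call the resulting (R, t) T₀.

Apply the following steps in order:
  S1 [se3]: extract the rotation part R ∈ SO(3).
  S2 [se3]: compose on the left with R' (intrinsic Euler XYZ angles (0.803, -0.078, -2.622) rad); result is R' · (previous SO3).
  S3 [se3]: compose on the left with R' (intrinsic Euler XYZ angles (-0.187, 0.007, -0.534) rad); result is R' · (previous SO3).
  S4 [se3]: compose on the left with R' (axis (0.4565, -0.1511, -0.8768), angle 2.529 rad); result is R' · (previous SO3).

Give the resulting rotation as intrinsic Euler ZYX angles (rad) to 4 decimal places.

rotation (euler_zyx) = (-0.5889, -0.0214, -1.6021)

source (pnp_recover): camera pose = R=[0.3861 -0.4017 0.8304; -0.3910 0.7441 0.5417; -0.8355 -0.5338 0.1302], t=(-0.4799, 0.3000, 6.4302)
after S1 (rot_of_se3): [0.3861 -0.4017 0.8304; -0.3910 0.7441 0.5417; -0.8355 -0.5338 0.1302]
after S2 (compose_so3): [-0.4625 0.7576 -0.4606; 0.7315 0.0326 -0.6810; -0.5009 -0.6519 -0.5693]
after S3 (compose_so3): [-0.0293 0.6641 -0.7471; 0.7569 -0.4734 -0.4505; -0.6528 -0.5787 -0.4888]
after S4 (compose_so3): [0.8314 0.0004 0.5557; -0.5553 -0.0379 0.8308; 0.0214 -0.9993 -0.0313]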